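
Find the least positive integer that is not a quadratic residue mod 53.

2

(2/53) = −1, so 2 is the smallest positive non-residue mod 53.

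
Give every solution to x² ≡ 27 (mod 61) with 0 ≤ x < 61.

24, 37

61 ≡ 1 (mod 4), so we find a root by search.
Trying successive values, 24² = 576 ≡ 27 (mod 61). The other root is 61 − 24 = 37.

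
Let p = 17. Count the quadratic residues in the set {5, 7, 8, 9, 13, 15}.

(5/17) = -1 → non-residue.
(7/17) = -1 → non-residue.
(8/17) = +1 → QR.
(9/17) = +1 → QR.
(13/17) = +1 → QR.
(15/17) = +1 → QR.
Total quadratic residues among the 6: 4.

4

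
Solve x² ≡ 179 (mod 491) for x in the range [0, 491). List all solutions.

Since 491 ≡ 3 (mod 4), a square root of 179 is 179^((491+1)/4) = 179^123 mod 491.
Repeated squaring: 179^2≡126, 179^4≡164, 179^8≡382, 179^16≡97, 179^32≡80, 179^64≡17 (mod 491).
179^123 = 179^(64+32+16+8+2+1) ≡ 238 (mod 491).
Check: 238² = 56644 ≡ 179 (mod 491). The two roots are 238 and 253.

238, 253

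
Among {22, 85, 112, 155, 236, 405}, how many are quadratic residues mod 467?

4

(22/467) = +1 → QR.
(85/467) = -1 → non-residue.
(112/467) = +1 → QR.
(155/467) = +1 → QR.
(236/467) = +1 → QR.
(405/467) = -1 → non-residue.
Total quadratic residues among the 6: 4.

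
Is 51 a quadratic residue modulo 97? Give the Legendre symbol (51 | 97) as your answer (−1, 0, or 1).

Reciprocity: 51 ≡ 3 and 97 ≡ 1 (mod 4), so (51/97) = +(97/51).
Reduce top mod 51: now compute (46/51).
Pull out 2: since 51 ≡ 3 (mod 8), (2/51) = -1.
Reciprocity: 23 ≡ 3 and 51 ≡ 3 (mod 4), so (23/51) = −(51/23).
Reduce top mod 23: now compute (5/23).
Reciprocity: 5 ≡ 1 and 23 ≡ 3 (mod 4), so (5/23) = +(23/5).
Reduce top mod 5: now compute (3/5).
Reciprocity: 3 ≡ 3 and 5 ≡ 1 (mod 4), so (3/5) = +(5/3).
Reduce top mod 3: now compute (2/3).
Pull out 2: since 3 ≡ 3 (mod 8), (2/3) = -1.
Reached (1/3) = 1. Collecting the sign flips along the way, the symbol is -1.

-1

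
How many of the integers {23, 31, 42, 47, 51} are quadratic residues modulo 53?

2

(23/53) = -1 → non-residue.
(31/53) = -1 → non-residue.
(42/53) = +1 → QR.
(47/53) = +1 → QR.
(51/53) = -1 → non-residue.
Total quadratic residues among the 5: 2.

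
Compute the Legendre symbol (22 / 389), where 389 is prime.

Pull out 2: since 389 ≡ 5 (mod 8), (2/389) = -1.
Reciprocity: 11 ≡ 3 and 389 ≡ 1 (mod 4), so (11/389) = +(389/11).
Reduce top mod 11: now compute (4/11).
Pull out 2^2: since 11 ≡ 3 (mod 8), (2/11) = -1, so (2/11)^2 = +1.
Reached (1/11) = 1. Collecting the sign flips along the way, the symbol is -1.

-1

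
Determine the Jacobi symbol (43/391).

Reciprocity: 43 ≡ 3 and 391 ≡ 3 (mod 4), so (43/391) = −(391/43).
Reduce top mod 43: now compute (4/43).
Pull out 2^2: since 43 ≡ 3 (mod 8), (2/43) = -1, so (2/43)^2 = +1.
Reached (1/43) = 1. Collecting the sign flips along the way, the symbol is -1.

-1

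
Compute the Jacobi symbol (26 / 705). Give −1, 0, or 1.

1

Pull out 2: since 705 ≡ 1 (mod 8), (2/705) = +1.
Reciprocity: 13 ≡ 1 and 705 ≡ 1 (mod 4), so (13/705) = +(705/13).
Reduce top mod 13: now compute (3/13).
Reciprocity: 3 ≡ 3 and 13 ≡ 1 (mod 4), so (3/13) = +(13/3).
Reduce top mod 3: now compute (1/3).
Reached (1/3) = 1. Collecting the sign flips along the way, the symbol is +1.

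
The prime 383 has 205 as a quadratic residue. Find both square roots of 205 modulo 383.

Since 383 ≡ 3 (mod 4), a square root of 205 is 205^((383+1)/4) = 205^96 mod 383.
Repeated squaring: 205^2≡278, 205^4≡301, 205^8≡213, 205^16≡175, 205^32≡368, 205^64≡225 (mod 383).
205^96 = 205^(64+32) ≡ 72 (mod 383).
Check: 72² = 5184 ≡ 205 (mod 383). The two roots are 72 and 311.

72, 311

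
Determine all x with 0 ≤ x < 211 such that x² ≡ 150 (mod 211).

19, 192

Since 211 ≡ 3 (mod 4), a square root of 150 is 150^((211+1)/4) = 150^53 mod 211.
Repeated squaring: 150^2≡134, 150^4≡21, 150^8≡19, 150^16≡150, 150^32≡134 (mod 211).
150^53 = 150^(32+16+4+1) ≡ 19 (mod 211).
Check: 19² = 361 ≡ 150 (mod 211). The two roots are 19 and 192.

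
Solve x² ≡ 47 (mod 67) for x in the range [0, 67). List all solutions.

28, 39

Since 67 ≡ 3 (mod 4), a square root of 47 is 47^((67+1)/4) = 47^17 mod 67.
Repeated squaring: 47^2≡65, 47^4≡4, 47^8≡16, 47^16≡55 (mod 67).
47^17 = 47^(16+1) ≡ 39 (mod 67).
Check: 39² = 1521 ≡ 47 (mod 67). The two roots are 28 and 39.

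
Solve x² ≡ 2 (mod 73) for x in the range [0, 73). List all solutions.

73 ≡ 1 (mod 4), so we find a root by search.
Trying successive values, 32² = 1024 ≡ 2 (mod 73). The other root is 73 − 32 = 41.

32, 41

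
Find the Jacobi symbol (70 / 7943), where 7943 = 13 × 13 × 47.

-1

Pull out 2: since 7943 ≡ 7 (mod 8), (2/7943) = +1.
Reciprocity: 35 ≡ 3 and 7943 ≡ 3 (mod 4), so (35/7943) = −(7943/35).
Reduce top mod 35: now compute (33/35).
Reciprocity: 33 ≡ 1 and 35 ≡ 3 (mod 4), so (33/35) = +(35/33).
Reduce top mod 33: now compute (2/33).
Pull out 2: since 33 ≡ 1 (mod 8), (2/33) = +1.
Reached (1/33) = 1. Collecting the sign flips along the way, the symbol is -1.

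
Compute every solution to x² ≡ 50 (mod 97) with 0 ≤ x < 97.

27, 70

97 ≡ 1 (mod 4), so we find a root by search.
Trying successive values, 27² = 729 ≡ 50 (mod 97). The other root is 97 − 27 = 70.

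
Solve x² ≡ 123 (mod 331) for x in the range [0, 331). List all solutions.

Since 331 ≡ 3 (mod 4), a square root of 123 is 123^((331+1)/4) = 123^83 mod 331.
Repeated squaring: 123^2≡234, 123^4≡141, 123^8≡21, 123^16≡110, 123^32≡184, 123^64≡94 (mod 331).
123^83 = 123^(64+16+2+1) ≡ 139 (mod 331).
Check: 139² = 19321 ≡ 123 (mod 331). The two roots are 139 and 192.

139, 192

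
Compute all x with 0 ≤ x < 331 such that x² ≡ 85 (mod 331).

Since 331 ≡ 3 (mod 4), a square root of 85 is 85^((331+1)/4) = 85^83 mod 331.
Repeated squaring: 85^2≡274, 85^4≡270, 85^8≡80, 85^16≡111, 85^32≡74, 85^64≡180 (mod 331).
85^83 = 85^(64+16+2+1) ≡ 167 (mod 331).
Check: 167² = 27889 ≡ 85 (mod 331). The two roots are 164 and 167.

164, 167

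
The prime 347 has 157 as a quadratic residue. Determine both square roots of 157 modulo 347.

114, 233

Since 347 ≡ 3 (mod 4), a square root of 157 is 157^((347+1)/4) = 157^87 mod 347.
Repeated squaring: 157^2≡12, 157^4≡144, 157^8≡263, 157^16≡116, 157^32≡270, 157^64≡30 (mod 347).
157^87 = 157^(64+16+4+2+1) ≡ 114 (mod 347).
Check: 114² = 12996 ≡ 157 (mod 347). The two roots are 114 and 233.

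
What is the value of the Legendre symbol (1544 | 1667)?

1

Pull out 2^3: since 1667 ≡ 3 (mod 8), (2/1667) = -1, so (2/1667)^3 = -1.
Reciprocity: 193 ≡ 1 and 1667 ≡ 3 (mod 4), so (193/1667) = +(1667/193).
Reduce top mod 193: now compute (123/193).
Reciprocity: 123 ≡ 3 and 193 ≡ 1 (mod 4), so (123/193) = +(193/123).
Reduce top mod 123: now compute (70/123).
Pull out 2: since 123 ≡ 3 (mod 8), (2/123) = -1.
Reciprocity: 35 ≡ 3 and 123 ≡ 3 (mod 4), so (35/123) = −(123/35).
Reduce top mod 35: now compute (18/35).
Pull out 2: since 35 ≡ 3 (mod 8), (2/35) = -1.
Reciprocity: 9 ≡ 1 and 35 ≡ 3 (mod 4), so (9/35) = +(35/9).
Reduce top mod 9: now compute (8/9).
Pull out 2^3: since 9 ≡ 1 (mod 8), (2/9) = +1, so (2/9)^3 = +1.
Reached (1/9) = 1. Collecting the sign flips along the way, the symbol is +1.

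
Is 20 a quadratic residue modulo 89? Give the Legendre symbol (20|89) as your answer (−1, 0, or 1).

1

Euler's criterion: (20/89) ≡ 20^44 (mod 89).
20^2 ≡ 44 (mod 89)
20^4 ≡ 67 (mod 89)
20^8 ≡ 39 (mod 89)
20^16 ≡ 8 (mod 89)
20^32 ≡ 64 (mod 89)
20^44 = 20^(32+8+4) ≡ 1 (mod 89).
Result is 1, so (20/89) = 1.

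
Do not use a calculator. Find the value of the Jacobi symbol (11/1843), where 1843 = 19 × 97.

1

Reciprocity: 11 ≡ 3 and 1843 ≡ 3 (mod 4), so (11/1843) = −(1843/11).
Reduce top mod 11: now compute (6/11).
Pull out 2: since 11 ≡ 3 (mod 8), (2/11) = -1.
Reciprocity: 3 ≡ 3 and 11 ≡ 3 (mod 4), so (3/11) = −(11/3).
Reduce top mod 3: now compute (2/3).
Pull out 2: since 3 ≡ 3 (mod 8), (2/3) = -1.
Reached (1/3) = 1. Collecting the sign flips along the way, the symbol is +1.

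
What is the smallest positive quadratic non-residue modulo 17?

3

(2/17) = +1, so 2 is a residue.
(3/17) = −1, so 3 is the smallest positive non-residue mod 17.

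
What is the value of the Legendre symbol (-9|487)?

Euler's criterion: (-9/487) ≡ 478^243 (mod 487).
478^2 ≡ 81 (mod 487)
478^4 ≡ 230 (mod 487)
478^8 ≡ 304 (mod 487)
478^16 ≡ 373 (mod 487)
478^32 ≡ 334 (mod 487)
478^64 ≡ 33 (mod 487)
478^128 ≡ 115 (mod 487)
478^243 = 478^(128+64+32+16+2+1) ≡ 486 (mod 487).
Result is 486 ≡ −1, so (-9/487) = −1.

-1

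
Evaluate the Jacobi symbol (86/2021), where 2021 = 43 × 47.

0

Pull out 2: since 2021 ≡ 5 (mod 8), (2/2021) = -1.
Reciprocity: 43 ≡ 3 and 2021 ≡ 1 (mod 4), so (43/2021) = +(2021/43).
Reduce top mod 43: now compute (0/43).
Top reduces to 0: gcd > 1, so the symbol is 0.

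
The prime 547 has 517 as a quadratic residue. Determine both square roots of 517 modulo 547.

Since 547 ≡ 3 (mod 4), a square root of 517 is 517^((547+1)/4) = 517^137 mod 547.
Repeated squaring: 517^2≡353, 517^4≡440, 517^8≡509, 517^16≡350, 517^32≡519, 517^64≡237, 517^128≡375 (mod 547).
517^137 = 517^(128+8+1) ≡ 293 (mod 547).
Check: 293² = 85849 ≡ 517 (mod 547). The two roots are 254 and 293.

254, 293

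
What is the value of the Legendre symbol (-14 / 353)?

First reduce: -14 ≡ 339 (mod 353).
Reciprocity: 339 ≡ 3 and 353 ≡ 1 (mod 4), so (339/353) = +(353/339).
Reduce top mod 339: now compute (14/339).
Pull out 2: since 339 ≡ 3 (mod 8), (2/339) = -1.
Reciprocity: 7 ≡ 3 and 339 ≡ 3 (mod 4), so (7/339) = −(339/7).
Reduce top mod 7: now compute (3/7).
Reciprocity: 3 ≡ 3 and 7 ≡ 3 (mod 4), so (3/7) = −(7/3).
Reduce top mod 3: now compute (1/3).
Reached (1/3) = 1. Collecting the sign flips along the way, the symbol is -1.

-1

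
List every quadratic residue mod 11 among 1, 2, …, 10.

1 3 4 5 9

Square k = 1,…,5 (k and 11−k give the same square):
1²=1, 2²=4, 3²=9, 4²≡5, 5²≡3 (mod 11).
So the quadratic residues mod 11 are {1, 3, 4, 5, 9}.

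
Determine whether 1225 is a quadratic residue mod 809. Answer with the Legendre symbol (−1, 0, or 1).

1

First reduce: 1225 ≡ 416 (mod 809).
Pull out 2^5: since 809 ≡ 1 (mod 8), (2/809) = +1, so (2/809)^5 = +1.
Reciprocity: 13 ≡ 1 and 809 ≡ 1 (mod 4), so (13/809) = +(809/13).
Reduce top mod 13: now compute (3/13).
Reciprocity: 3 ≡ 3 and 13 ≡ 1 (mod 4), so (3/13) = +(13/3).
Reduce top mod 3: now compute (1/3).
Reached (1/3) = 1. Collecting the sign flips along the way, the symbol is +1.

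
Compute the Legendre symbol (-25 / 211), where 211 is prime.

-1

First reduce: -25 ≡ 186 (mod 211).
Pull out 2: since 211 ≡ 3 (mod 8), (2/211) = -1.
Reciprocity: 93 ≡ 1 and 211 ≡ 3 (mod 4), so (93/211) = +(211/93).
Reduce top mod 93: now compute (25/93).
Reciprocity: 25 ≡ 1 and 93 ≡ 1 (mod 4), so (25/93) = +(93/25).
Reduce top mod 25: now compute (18/25).
Pull out 2: since 25 ≡ 1 (mod 8), (2/25) = +1.
Reciprocity: 9 ≡ 1 and 25 ≡ 1 (mod 4), so (9/25) = +(25/9).
Reduce top mod 9: now compute (7/9).
Reciprocity: 7 ≡ 3 and 9 ≡ 1 (mod 4), so (7/9) = +(9/7).
Reduce top mod 7: now compute (2/7).
Pull out 2: since 7 ≡ 7 (mod 8), (2/7) = +1.
Reached (1/7) = 1. Collecting the sign flips along the way, the symbol is -1.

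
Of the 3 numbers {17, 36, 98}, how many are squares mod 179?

2

(17/179) = +1 → QR.
(36/179) = +1 → QR.
(98/179) = -1 → non-residue.
Total quadratic residues among the 3: 2.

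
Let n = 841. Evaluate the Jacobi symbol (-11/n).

First reduce: -11 ≡ 830 (mod 841).
Pull out 2: since 841 ≡ 1 (mod 8), (2/841) = +1.
Reciprocity: 415 ≡ 3 and 841 ≡ 1 (mod 4), so (415/841) = +(841/415).
Reduce top mod 415: now compute (11/415).
Reciprocity: 11 ≡ 3 and 415 ≡ 3 (mod 4), so (11/415) = −(415/11).
Reduce top mod 11: now compute (8/11).
Pull out 2^3: since 11 ≡ 3 (mod 8), (2/11) = -1, so (2/11)^3 = -1.
Reached (1/11) = 1. Collecting the sign flips along the way, the symbol is +1.

1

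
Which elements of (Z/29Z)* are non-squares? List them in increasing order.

2 3 8 10 11 12 14 15 17 18 19 21 26 27

Square k = 1,…,14 (k and 29−k give the same square):
1²=1, 2²=4, 3²=9, 4²=16, 5²=25, 6²≡7, 7²≡20, 8²≡6, 9²≡23, 10²≡13, 11²≡5, 12²≡28, 13²≡24, 14²≡22 (mod 29).
The residues are {1, 4, 5, 6, 7, 9, 13, 16, 20, 22, 23, 24, 25, 28}; the non-residues are the remaining 14 nonzero classes.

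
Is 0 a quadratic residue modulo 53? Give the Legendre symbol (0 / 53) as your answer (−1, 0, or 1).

Top reduces to 0: gcd > 1, so the symbol is 0.

0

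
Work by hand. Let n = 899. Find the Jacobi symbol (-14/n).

1

First reduce: -14 ≡ 885 (mod 899).
Reciprocity: 885 ≡ 1 and 899 ≡ 3 (mod 4), so (885/899) = +(899/885).
Reduce top mod 885: now compute (14/885).
Pull out 2: since 885 ≡ 5 (mod 8), (2/885) = -1.
Reciprocity: 7 ≡ 3 and 885 ≡ 1 (mod 4), so (7/885) = +(885/7).
Reduce top mod 7: now compute (3/7).
Reciprocity: 3 ≡ 3 and 7 ≡ 3 (mod 4), so (3/7) = −(7/3).
Reduce top mod 3: now compute (1/3).
Reached (1/3) = 1. Collecting the sign flips along the way, the symbol is +1.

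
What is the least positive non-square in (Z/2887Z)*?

3

(2/2887) = +1, so 2 is a residue.
(3/2887) = −1, so 3 is the smallest positive non-residue mod 2887.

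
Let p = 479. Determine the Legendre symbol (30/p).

Pull out 2: since 479 ≡ 7 (mod 8), (2/479) = +1.
Reciprocity: 15 ≡ 3 and 479 ≡ 3 (mod 4), so (15/479) = −(479/15).
Reduce top mod 15: now compute (14/15).
Pull out 2: since 15 ≡ 7 (mod 8), (2/15) = +1.
Reciprocity: 7 ≡ 3 and 15 ≡ 3 (mod 4), so (7/15) = −(15/7).
Reduce top mod 7: now compute (1/7).
Reached (1/7) = 1. Collecting the sign flips along the way, the symbol is +1.

1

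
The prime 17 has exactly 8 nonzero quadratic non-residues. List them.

3 5 6 7 10 11 12 14

Square k = 1,…,8 (k and 17−k give the same square):
1²=1, 2²=4, 3²=9, 4²=16, 5²≡8, 6²≡2, 7²≡15, 8²≡13 (mod 17).
The residues are {1, 2, 4, 8, 9, 13, 15, 16}; the non-residues are the remaining 8 nonzero classes.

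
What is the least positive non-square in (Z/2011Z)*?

(2/2011) = −1, so 2 is the smallest positive non-residue mod 2011.

2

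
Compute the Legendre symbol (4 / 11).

Pull out 2^2: since 11 ≡ 3 (mod 8), (2/11) = -1, so (2/11)^2 = +1.
Reached (1/11) = 1. Collecting the sign flips along the way, the symbol is +1.

1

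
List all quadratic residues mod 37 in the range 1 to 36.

1 3 4 7 9 10 11 12 16 21 25 26 27 28 30 33 34 36

Square k = 1,…,18 (k and 37−k give the same square):
1²=1, 2²=4, 3²=9, 4²=16, 5²=25, 6²=36, 7²≡12, 8²≡27, 9²≡7, 10²≡26, 11²≡10, 12²≡33, 13²≡21, 14²≡11, 15²≡3, 16²≡34, 17²≡30, 18²≡28 (mod 37).
So the quadratic residues mod 37 are {1, 3, 4, 7, 9, 10, 11, 12, 16, 21, 25, 26, 27, 28, 30, 33, 34, 36}.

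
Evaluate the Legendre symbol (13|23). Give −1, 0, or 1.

1

Euler's criterion: (13/23) ≡ 13^11 (mod 23).
13^2 ≡ 8 (mod 23)
13^4 ≡ 18 (mod 23)
13^8 ≡ 2 (mod 23)
13^11 = 13^(8+2+1) ≡ 1 (mod 23).
Result is 1, so (13/23) = 1.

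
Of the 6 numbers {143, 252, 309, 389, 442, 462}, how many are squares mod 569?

(143/569) = -1 → non-residue.
(252/569) = +1 → QR.
(309/569) = +1 → QR.
(389/569) = +1 → QR.
(442/569) = +1 → QR.
(462/569) = +1 → QR.
Total quadratic residues among the 6: 5.

5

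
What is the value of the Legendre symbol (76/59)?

1

First reduce: 76 ≡ 17 (mod 59).
Reciprocity: 17 ≡ 1 and 59 ≡ 3 (mod 4), so (17/59) = +(59/17).
Reduce top mod 17: now compute (8/17).
Pull out 2^3: since 17 ≡ 1 (mod 8), (2/17) = +1, so (2/17)^3 = +1.
Reached (1/17) = 1. Collecting the sign flips along the way, the symbol is +1.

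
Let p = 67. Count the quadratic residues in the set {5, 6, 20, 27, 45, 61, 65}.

2

(5/67) = -1 → non-residue.
(6/67) = +1 → QR.
(20/67) = -1 → non-residue.
(27/67) = -1 → non-residue.
(45/67) = -1 → non-residue.
(61/67) = -1 → non-residue.
(65/67) = +1 → QR.
Total quadratic residues among the 7: 2.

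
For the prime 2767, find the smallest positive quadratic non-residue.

(2/2767) = +1, so 2 is a residue.
(3/2767) = −1, so 3 is the smallest positive non-residue mod 2767.

3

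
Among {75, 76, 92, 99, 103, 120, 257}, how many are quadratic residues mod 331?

3

(75/331) = -1 → non-residue.
(76/331) = +1 → QR.
(92/331) = -1 → non-residue.
(99/331) = -1 → non-residue.
(103/331) = +1 → QR.
(120/331) = +1 → QR.
(257/331) = -1 → non-residue.
Total quadratic residues among the 7: 3.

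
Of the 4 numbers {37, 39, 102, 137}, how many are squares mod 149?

(37/149) = +1 → QR.
(39/149) = +1 → QR.
(102/149) = +1 → QR.
(137/149) = -1 → non-residue.
Total quadratic residues among the 4: 3.

3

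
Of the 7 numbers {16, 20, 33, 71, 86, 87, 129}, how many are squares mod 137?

3

(16/137) = +1 → QR.
(20/137) = -1 → non-residue.
(33/137) = -1 → non-residue.
(71/137) = -1 → non-residue.
(86/137) = -1 → non-residue.
(87/137) = +1 → QR.
(129/137) = +1 → QR.
Total quadratic residues among the 7: 3.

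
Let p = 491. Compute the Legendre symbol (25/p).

1

Reciprocity: 25 ≡ 1 and 491 ≡ 3 (mod 4), so (25/491) = +(491/25).
Reduce top mod 25: now compute (16/25).
Pull out 2^4: since 25 ≡ 1 (mod 8), (2/25) = +1, so (2/25)^4 = +1.
Reached (1/25) = 1. Collecting the sign flips along the way, the symbol is +1.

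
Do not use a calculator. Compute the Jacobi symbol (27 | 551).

1

Reciprocity: 27 ≡ 3 and 551 ≡ 3 (mod 4), so (27/551) = −(551/27).
Reduce top mod 27: now compute (11/27).
Reciprocity: 11 ≡ 3 and 27 ≡ 3 (mod 4), so (11/27) = −(27/11).
Reduce top mod 11: now compute (5/11).
Reciprocity: 5 ≡ 1 and 11 ≡ 3 (mod 4), so (5/11) = +(11/5).
Reduce top mod 5: now compute (1/5).
Reached (1/5) = 1. Collecting the sign flips along the way, the symbol is +1.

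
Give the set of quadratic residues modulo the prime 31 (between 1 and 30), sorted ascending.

Square k = 1,…,15 (k and 31−k give the same square):
1²=1, 2²=4, 3²=9, 4²=16, 5²=25, 6²≡5, 7²≡18, 8²≡2, 9²≡19, 10²≡7, 11²≡28, 12²≡20, 13²≡14, 14²≡10, 15²≡8 (mod 31).
So the quadratic residues mod 31 are {1, 2, 4, 5, 7, 8, 9, 10, 14, 16, 18, 19, 20, 25, 28}.

1,2,4,5,7,8,9,10,14,16,18,19,20,25,28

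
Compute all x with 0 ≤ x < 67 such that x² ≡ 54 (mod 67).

Since 67 ≡ 3 (mod 4), a square root of 54 is 54^((67+1)/4) = 54^17 mod 67.
Repeated squaring: 54^2≡35, 54^4≡19, 54^8≡26, 54^16≡6 (mod 67).
54^17 = 54^(16+1) ≡ 56 (mod 67).
Check: 56² = 3136 ≡ 54 (mod 67). The two roots are 11 and 56.

11, 56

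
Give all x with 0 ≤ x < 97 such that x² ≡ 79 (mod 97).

46, 51

97 ≡ 1 (mod 4), so we find a root by search.
Trying successive values, 46² = 2116 ≡ 79 (mod 97). The other root is 97 − 46 = 51.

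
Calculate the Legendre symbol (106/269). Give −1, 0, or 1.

-1

Euler's criterion: (106/269) ≡ 106^134 (mod 269).
106^2 ≡ 207 (mod 269)
106^4 ≡ 78 (mod 269)
106^8 ≡ 166 (mod 269)
106^16 ≡ 118 (mod 269)
106^32 ≡ 205 (mod 269)
106^64 ≡ 61 (mod 269)
106^128 ≡ 224 (mod 269)
106^134 = 106^(128+4+2) ≡ 268 (mod 269).
Result is 268 ≡ −1, so (106/269) = −1.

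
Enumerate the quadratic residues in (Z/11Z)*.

1 3 4 5 9

Square k = 1,…,5 (k and 11−k give the same square):
1²=1, 2²=4, 3²=9, 4²≡5, 5²≡3 (mod 11).
So the quadratic residues mod 11 are {1, 3, 4, 5, 9}.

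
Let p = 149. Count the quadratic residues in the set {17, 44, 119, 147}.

(17/149) = +1 → QR.
(44/149) = -1 → non-residue.
(119/149) = +1 → QR.
(147/149) = -1 → non-residue.
Total quadratic residues among the 4: 2.

2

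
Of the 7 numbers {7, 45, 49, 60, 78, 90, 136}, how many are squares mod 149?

3

(7/149) = +1 → QR.
(45/149) = +1 → QR.
(49/149) = +1 → QR.
(60/149) = -1 → non-residue.
(78/149) = -1 → non-residue.
(90/149) = -1 → non-residue.
(136/149) = -1 → non-residue.
Total quadratic residues among the 7: 3.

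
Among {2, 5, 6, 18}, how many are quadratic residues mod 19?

(2/19) = -1 → non-residue.
(5/19) = +1 → QR.
(6/19) = +1 → QR.
(18/19) = -1 → non-residue.
Total quadratic residues among the 4: 2.

2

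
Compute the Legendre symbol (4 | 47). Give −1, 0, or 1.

Pull out 2^2: since 47 ≡ 7 (mod 8), (2/47) = +1, so (2/47)^2 = +1.
Reached (1/47) = 1. Collecting the sign flips along the way, the symbol is +1.

1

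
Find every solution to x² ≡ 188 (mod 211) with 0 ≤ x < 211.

Since 211 ≡ 3 (mod 4), a square root of 188 is 188^((211+1)/4) = 188^53 mod 211.
Repeated squaring: 188^2≡107, 188^4≡55, 188^8≡71, 188^16≡188, 188^32≡107 (mod 211).
188^53 = 188^(32+16+4+1) ≡ 71 (mod 211).
Check: 71² = 5041 ≡ 188 (mod 211). The two roots are 71 and 140.

71, 140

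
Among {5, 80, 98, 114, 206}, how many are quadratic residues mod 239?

(5/239) = +1 → QR.
(80/239) = +1 → QR.
(98/239) = +1 → QR.
(114/239) = -1 → non-residue.
(206/239) = -1 → non-residue.
Total quadratic residues among the 5: 3.

3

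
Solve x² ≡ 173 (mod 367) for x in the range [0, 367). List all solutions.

104, 263

Since 367 ≡ 3 (mod 4), a square root of 173 is 173^((367+1)/4) = 173^92 mod 367.
Repeated squaring: 173^2≡202, 173^4≡67, 173^8≡85, 173^16≡252, 173^32≡13, 173^64≡169 (mod 367).
173^92 = 173^(64+16+8+4) ≡ 104 (mod 367).
Check: 104² = 10816 ≡ 173 (mod 367). The two roots are 104 and 263.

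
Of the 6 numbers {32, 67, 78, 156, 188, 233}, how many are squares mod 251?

(32/251) = -1 → non-residue.
(67/251) = +1 → QR.
(78/251) = -1 → non-residue.
(156/251) = +1 → QR.
(188/251) = -1 → non-residue.
(233/251) = +1 → QR.
Total quadratic residues among the 6: 3.

3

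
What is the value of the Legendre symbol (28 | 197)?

Euler's criterion: (28/197) ≡ 28^98 (mod 197).
28^2 ≡ 193 (mod 197)
28^4 ≡ 16 (mod 197)
28^8 ≡ 59 (mod 197)
28^16 ≡ 132 (mod 197)
28^32 ≡ 88 (mod 197)
28^64 ≡ 61 (mod 197)
28^98 = 28^(64+32+2) ≡ 1 (mod 197).
Result is 1, so (28/197) = 1.

1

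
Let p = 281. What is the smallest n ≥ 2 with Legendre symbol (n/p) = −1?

(2/281) = +1, so 2 is a residue.
(3/281) = −1, so 3 is the smallest positive non-residue mod 281.

3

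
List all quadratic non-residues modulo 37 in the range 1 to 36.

Square k = 1,…,18 (k and 37−k give the same square):
1²=1, 2²=4, 3²=9, 4²=16, 5²=25, 6²=36, 7²≡12, 8²≡27, 9²≡7, 10²≡26, 11²≡10, 12²≡33, 13²≡21, 14²≡11, 15²≡3, 16²≡34, 17²≡30, 18²≡28 (mod 37).
The residues are {1, 3, 4, 7, 9, 10, 11, 12, 16, 21, 25, 26, 27, 28, 30, 33, 34, 36}; the non-residues are the remaining 18 nonzero classes.

2,5,6,8,13,14,15,17,18,19,20,22,23,24,29,31,32,35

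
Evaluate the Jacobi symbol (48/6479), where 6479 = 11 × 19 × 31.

1

Pull out 2^4: since 6479 ≡ 7 (mod 8), (2/6479) = +1, so (2/6479)^4 = +1.
Reciprocity: 3 ≡ 3 and 6479 ≡ 3 (mod 4), so (3/6479) = −(6479/3).
Reduce top mod 3: now compute (2/3).
Pull out 2: since 3 ≡ 3 (mod 8), (2/3) = -1.
Reached (1/3) = 1. Collecting the sign flips along the way, the symbol is +1.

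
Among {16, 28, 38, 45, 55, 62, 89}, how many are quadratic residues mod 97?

(16/97) = +1 → QR.
(28/97) = -1 → non-residue.
(38/97) = -1 → non-residue.
(45/97) = -1 → non-residue.
(55/97) = -1 → non-residue.
(62/97) = +1 → QR.
(89/97) = +1 → QR.
Total quadratic residues among the 7: 3.

3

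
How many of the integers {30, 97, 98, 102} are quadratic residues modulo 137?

(30/137) = +1 → QR.
(97/137) = -1 → non-residue.
(98/137) = +1 → QR.
(102/137) = -1 → non-residue.
Total quadratic residues among the 4: 2.

2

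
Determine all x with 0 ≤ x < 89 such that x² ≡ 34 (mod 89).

37, 52

89 ≡ 1 (mod 4), so we find a root by search.
Trying successive values, 37² = 1369 ≡ 34 (mod 89). The other root is 89 − 37 = 52.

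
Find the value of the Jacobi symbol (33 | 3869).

1

Reciprocity: 33 ≡ 1 and 3869 ≡ 1 (mod 4), so (33/3869) = +(3869/33).
Reduce top mod 33: now compute (8/33).
Pull out 2^3: since 33 ≡ 1 (mod 8), (2/33) = +1, so (2/33)^3 = +1.
Reached (1/33) = 1. Collecting the sign flips along the way, the symbol is +1.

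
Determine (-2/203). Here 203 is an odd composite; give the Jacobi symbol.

First reduce: -2 ≡ 201 (mod 203).
Reciprocity: 201 ≡ 1 and 203 ≡ 3 (mod 4), so (201/203) = +(203/201).
Reduce top mod 201: now compute (2/201).
Pull out 2: since 201 ≡ 1 (mod 8), (2/201) = +1.
Reached (1/201) = 1. Collecting the sign flips along the way, the symbol is +1.

1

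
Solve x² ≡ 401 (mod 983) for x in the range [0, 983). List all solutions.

127, 856

Since 983 ≡ 3 (mod 4), a square root of 401 is 401^((983+1)/4) = 401^246 mod 983.
Repeated squaring: 401^2≡572, 401^4≡828, 401^8≡433, 401^16≡719, 401^32≡886, 401^64≡562, 401^128≡301 (mod 983).
401^246 = 401^(128+64+32+16+4+2) ≡ 856 (mod 983).
Check: 856² = 732736 ≡ 401 (mod 983). The two roots are 127 and 856.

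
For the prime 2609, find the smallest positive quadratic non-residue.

(2/2609) = +1, so 2 is a residue.
(3/2609) = −1, so 3 is the smallest positive non-residue mod 2609.

3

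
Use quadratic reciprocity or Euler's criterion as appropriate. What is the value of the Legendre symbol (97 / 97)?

0

First reduce: 97 ≡ 0 (mod 97).
Top reduces to 0: gcd > 1, so the symbol is 0.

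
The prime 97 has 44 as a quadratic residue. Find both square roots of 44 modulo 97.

23, 74

97 ≡ 1 (mod 4), so we find a root by search.
Trying successive values, 23² = 529 ≡ 44 (mod 97). The other root is 97 − 23 = 74.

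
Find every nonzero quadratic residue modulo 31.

Square k = 1,…,15 (k and 31−k give the same square):
1²=1, 2²=4, 3²=9, 4²=16, 5²=25, 6²≡5, 7²≡18, 8²≡2, 9²≡19, 10²≡7, 11²≡28, 12²≡20, 13²≡14, 14²≡10, 15²≡8 (mod 31).
So the quadratic residues mod 31 are {1, 2, 4, 5, 7, 8, 9, 10, 14, 16, 18, 19, 20, 25, 28}.

1 2 4 5 7 8 9 10 14 16 18 19 20 25 28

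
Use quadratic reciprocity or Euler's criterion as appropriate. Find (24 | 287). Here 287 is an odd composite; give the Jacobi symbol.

1

Pull out 2^3: since 287 ≡ 7 (mod 8), (2/287) = +1, so (2/287)^3 = +1.
Reciprocity: 3 ≡ 3 and 287 ≡ 3 (mod 4), so (3/287) = −(287/3).
Reduce top mod 3: now compute (2/3).
Pull out 2: since 3 ≡ 3 (mod 8), (2/3) = -1.
Reached (1/3) = 1. Collecting the sign flips along the way, the symbol is +1.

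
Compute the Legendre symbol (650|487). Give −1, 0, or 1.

Euler's criterion: (650/487) ≡ 163^243 (mod 487).
163^2 ≡ 271 (mod 487)
163^4 ≡ 391 (mod 487)
163^8 ≡ 450 (mod 487)
163^16 ≡ 395 (mod 487)
163^32 ≡ 185 (mod 487)
163^64 ≡ 135 (mod 487)
163^128 ≡ 206 (mod 487)
163^243 = 163^(128+64+32+16+2+1) ≡ 486 (mod 487).
Result is 486 ≡ −1, so (650/487) = −1.

-1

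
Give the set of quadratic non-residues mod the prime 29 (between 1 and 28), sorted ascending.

Square k = 1,…,14 (k and 29−k give the same square):
1²=1, 2²=4, 3²=9, 4²=16, 5²=25, 6²≡7, 7²≡20, 8²≡6, 9²≡23, 10²≡13, 11²≡5, 12²≡28, 13²≡24, 14²≡22 (mod 29).
The residues are {1, 4, 5, 6, 7, 9, 13, 16, 20, 22, 23, 24, 25, 28}; the non-residues are the remaining 14 nonzero classes.

2,3,8,10,11,12,14,15,17,18,19,21,26,27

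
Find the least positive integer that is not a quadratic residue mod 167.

5

(2/167) = +1, so 2 is a residue.
(3/167) = +1, so 3 is a residue.
(4/167) = +1, so 4 is a residue.
(5/167) = −1, so 5 is the smallest positive non-residue mod 167.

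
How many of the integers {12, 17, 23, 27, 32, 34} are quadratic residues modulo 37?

3

(12/37) = +1 → QR.
(17/37) = -1 → non-residue.
(23/37) = -1 → non-residue.
(27/37) = +1 → QR.
(32/37) = -1 → non-residue.
(34/37) = +1 → QR.
Total quadratic residues among the 6: 3.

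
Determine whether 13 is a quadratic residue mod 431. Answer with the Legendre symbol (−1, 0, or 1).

-1

Reciprocity: 13 ≡ 1 and 431 ≡ 3 (mod 4), so (13/431) = +(431/13).
Reduce top mod 13: now compute (2/13).
Pull out 2: since 13 ≡ 5 (mod 8), (2/13) = -1.
Reached (1/13) = 1. Collecting the sign flips along the way, the symbol is -1.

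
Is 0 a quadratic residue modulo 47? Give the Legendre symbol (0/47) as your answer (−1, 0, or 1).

0

Top reduces to 0: gcd > 1, so the symbol is 0.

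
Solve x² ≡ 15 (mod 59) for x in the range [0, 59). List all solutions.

29, 30

Since 59 ≡ 3 (mod 4), a square root of 15 is 15^((59+1)/4) = 15^15 mod 59.
Repeated squaring: 15^2≡48, 15^4≡3, 15^8≡9 (mod 59).
15^15 = 15^(8+4+2+1) ≡ 29 (mod 59).
Check: 29² = 841 ≡ 15 (mod 59). The two roots are 29 and 30.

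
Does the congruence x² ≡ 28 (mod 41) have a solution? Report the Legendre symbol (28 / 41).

Euler's criterion: (28/41) ≡ 28^20 (mod 41).
28^2 ≡ 5 (mod 41)
28^4 ≡ 25 (mod 41)
28^8 ≡ 10 (mod 41)
28^16 ≡ 18 (mod 41)
28^20 = 28^(16+4) ≡ 40 (mod 41).
Result is 40 ≡ −1, so (28/41) = −1.

-1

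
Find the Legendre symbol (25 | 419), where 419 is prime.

Euler's criterion: (25/419) ≡ 25^209 (mod 419).
25^2 ≡ 206 (mod 419)
25^4 ≡ 117 (mod 419)
25^8 ≡ 281 (mod 419)
25^16 ≡ 189 (mod 419)
25^32 ≡ 106 (mod 419)
25^64 ≡ 342 (mod 419)
25^128 ≡ 63 (mod 419)
25^209 = 25^(128+64+16+1) ≡ 1 (mod 419).
Result is 1, so (25/419) = 1.

1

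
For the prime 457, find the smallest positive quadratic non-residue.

5

(2/457) = +1, so 2 is a residue.
(3/457) = +1, so 3 is a residue.
(4/457) = +1, so 4 is a residue.
(5/457) = −1, so 5 is the smallest positive non-residue mod 457.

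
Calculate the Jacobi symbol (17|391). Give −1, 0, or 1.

0

Reciprocity: 17 ≡ 1 and 391 ≡ 3 (mod 4), so (17/391) = +(391/17).
Reduce top mod 17: now compute (0/17).
Top reduces to 0: gcd > 1, so the symbol is 0.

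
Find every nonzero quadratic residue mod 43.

1 4 6 9 10 11 13 14 15 16 17 21 23 24 25 31 35 36 38 40 41

Square k = 1,…,21 (k and 43−k give the same square):
1²=1, 2²=4, 3²=9, 4²=16, 5²=25, 6²=36, 7²≡6, 8²≡21, 9²≡38, 10²≡14, 11²≡35, 12²≡15, 13²≡40, 14²≡24, 15²≡10, 16²≡41, 17²≡31, 18²≡23, 19²≡17, 20²≡13, 21²≡11 (mod 43).
So the quadratic residues mod 43 are {1, 4, 6, 9, 10, 11, 13, 14, 15, 16, 17, 21, 23, 24, 25, 31, 35, 36, 38, 40, 41}.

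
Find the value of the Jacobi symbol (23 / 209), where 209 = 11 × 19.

1

Reciprocity: 23 ≡ 3 and 209 ≡ 1 (mod 4), so (23/209) = +(209/23).
Reduce top mod 23: now compute (2/23).
Pull out 2: since 23 ≡ 7 (mod 8), (2/23) = +1.
Reached (1/23) = 1. Collecting the sign flips along the way, the symbol is +1.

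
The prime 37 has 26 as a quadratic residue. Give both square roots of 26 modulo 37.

37 ≡ 1 (mod 4), so we find a root by search.
Trying successive values, 10² = 100 ≡ 26 (mod 37). The other root is 37 − 10 = 27.

10, 27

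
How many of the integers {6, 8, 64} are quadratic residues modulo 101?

2

(6/101) = +1 → QR.
(8/101) = -1 → non-residue.
(64/101) = +1 → QR.
Total quadratic residues among the 3: 2.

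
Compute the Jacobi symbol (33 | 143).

0

Reciprocity: 33 ≡ 1 and 143 ≡ 3 (mod 4), so (33/143) = +(143/33).
Reduce top mod 33: now compute (11/33).
Reciprocity: 11 ≡ 3 and 33 ≡ 1 (mod 4), so (11/33) = +(33/11).
Reduce top mod 11: now compute (0/11).
Top reduces to 0: gcd > 1, so the symbol is 0.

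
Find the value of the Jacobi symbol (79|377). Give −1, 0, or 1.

-1

Reciprocity: 79 ≡ 3 and 377 ≡ 1 (mod 4), so (79/377) = +(377/79).
Reduce top mod 79: now compute (61/79).
Reciprocity: 61 ≡ 1 and 79 ≡ 3 (mod 4), so (61/79) = +(79/61).
Reduce top mod 61: now compute (18/61).
Pull out 2: since 61 ≡ 5 (mod 8), (2/61) = -1.
Reciprocity: 9 ≡ 1 and 61 ≡ 1 (mod 4), so (9/61) = +(61/9).
Reduce top mod 9: now compute (7/9).
Reciprocity: 7 ≡ 3 and 9 ≡ 1 (mod 4), so (7/9) = +(9/7).
Reduce top mod 7: now compute (2/7).
Pull out 2: since 7 ≡ 7 (mod 8), (2/7) = +1.
Reached (1/7) = 1. Collecting the sign flips along the way, the symbol is -1.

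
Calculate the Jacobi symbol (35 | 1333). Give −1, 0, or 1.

Reciprocity: 35 ≡ 3 and 1333 ≡ 1 (mod 4), so (35/1333) = +(1333/35).
Reduce top mod 35: now compute (3/35).
Reciprocity: 3 ≡ 3 and 35 ≡ 3 (mod 4), so (3/35) = −(35/3).
Reduce top mod 3: now compute (2/3).
Pull out 2: since 3 ≡ 3 (mod 8), (2/3) = -1.
Reached (1/3) = 1. Collecting the sign flips along the way, the symbol is +1.

1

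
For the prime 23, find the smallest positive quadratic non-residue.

(2/23) = +1, so 2 is a residue.
(3/23) = +1, so 3 is a residue.
(4/23) = +1, so 4 is a residue.
(5/23) = −1, so 5 is the smallest positive non-residue mod 23.

5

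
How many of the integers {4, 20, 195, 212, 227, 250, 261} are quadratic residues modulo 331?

(4/331) = +1 → QR.
(20/331) = +1 → QR.
(195/331) = +1 → QR.
(212/331) = +1 → QR.
(227/331) = -1 → non-residue.
(250/331) = -1 → non-residue.
(261/331) = -1 → non-residue.
Total quadratic residues among the 7: 4.

4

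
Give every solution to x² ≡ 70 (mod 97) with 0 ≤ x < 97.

97 ≡ 1 (mod 4), so we find a root by search.
Trying successive values, 19² = 361 ≡ 70 (mod 97). The other root is 97 − 19 = 78.

19, 78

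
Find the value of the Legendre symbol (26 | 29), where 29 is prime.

Pull out 2: since 29 ≡ 5 (mod 8), (2/29) = -1.
Reciprocity: 13 ≡ 1 and 29 ≡ 1 (mod 4), so (13/29) = +(29/13).
Reduce top mod 13: now compute (3/13).
Reciprocity: 3 ≡ 3 and 13 ≡ 1 (mod 4), so (3/13) = +(13/3).
Reduce top mod 3: now compute (1/3).
Reached (1/3) = 1. Collecting the sign flips along the way, the symbol is -1.

-1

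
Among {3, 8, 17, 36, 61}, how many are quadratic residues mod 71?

(3/71) = +1 → QR.
(8/71) = +1 → QR.
(17/71) = -1 → non-residue.
(36/71) = +1 → QR.
(61/71) = -1 → non-residue.
Total quadratic residues among the 5: 3.

3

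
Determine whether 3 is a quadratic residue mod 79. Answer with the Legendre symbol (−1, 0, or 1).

-1

Euler's criterion: (3/79) ≡ 3^39 (mod 79).
3^2 ≡ 9 (mod 79)
3^4 ≡ 2 (mod 79)
3^8 ≡ 4 (mod 79)
3^16 ≡ 16 (mod 79)
3^32 ≡ 19 (mod 79)
3^39 = 3^(32+4+2+1) ≡ 78 (mod 79).
Result is 78 ≡ −1, so (3/79) = −1.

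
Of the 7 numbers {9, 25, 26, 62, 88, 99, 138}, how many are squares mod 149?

(9/149) = +1 → QR.
(25/149) = +1 → QR.
(26/149) = +1 → QR.
(62/149) = -1 → non-residue.
(88/149) = +1 → QR.
(99/149) = -1 → non-residue.
(138/149) = -1 → non-residue.
Total quadratic residues among the 7: 4.

4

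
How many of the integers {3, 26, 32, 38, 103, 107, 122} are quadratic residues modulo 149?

(3/149) = -1 → non-residue.
(26/149) = +1 → QR.
(32/149) = -1 → non-residue.
(38/149) = -1 → non-residue.
(103/149) = +1 → QR.
(107/149) = +1 → QR.
(122/149) = -1 → non-residue.
Total quadratic residues among the 7: 3.

3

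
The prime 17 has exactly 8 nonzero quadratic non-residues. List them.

Square k = 1,…,8 (k and 17−k give the same square):
1²=1, 2²=4, 3²=9, 4²=16, 5²≡8, 6²≡2, 7²≡15, 8²≡13 (mod 17).
The residues are {1, 2, 4, 8, 9, 13, 15, 16}; the non-residues are the remaining 8 nonzero classes.

3, 5, 6, 7, 10, 11, 12, 14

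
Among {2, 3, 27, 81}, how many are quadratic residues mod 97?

(2/97) = +1 → QR.
(3/97) = +1 → QR.
(27/97) = +1 → QR.
(81/97) = +1 → QR.
Total quadratic residues among the 4: 4.

4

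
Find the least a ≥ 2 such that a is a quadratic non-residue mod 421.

2

(2/421) = −1, so 2 is the smallest positive non-residue mod 421.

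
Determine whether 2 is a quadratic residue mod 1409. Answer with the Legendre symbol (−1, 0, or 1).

Pull out 2: since 1409 ≡ 1 (mod 8), (2/1409) = +1.
Reached (1/1409) = 1. Collecting the sign flips along the way, the symbol is +1.

1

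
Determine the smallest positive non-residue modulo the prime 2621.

(2/2621) = −1, so 2 is the smallest positive non-residue mod 2621.

2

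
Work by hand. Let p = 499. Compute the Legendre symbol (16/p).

1

Pull out 2^4: since 499 ≡ 3 (mod 8), (2/499) = -1, so (2/499)^4 = +1.
Reached (1/499) = 1. Collecting the sign flips along the way, the symbol is +1.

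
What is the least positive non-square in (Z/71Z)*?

7

(2/71) = +1, so 2 is a residue.
(3/71) = +1, so 3 is a residue.
(4/71) = +1, so 4 is a residue.
(5/71) = +1, so 5 is a residue.
(6/71) = +1, so 6 is a residue.
(7/71) = −1, so 7 is the smallest positive non-residue mod 71.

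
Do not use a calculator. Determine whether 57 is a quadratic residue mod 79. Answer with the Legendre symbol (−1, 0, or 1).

Euler's criterion: (57/79) ≡ 57^39 (mod 79).
57^2 ≡ 10 (mod 79)
57^4 ≡ 21 (mod 79)
57^8 ≡ 46 (mod 79)
57^16 ≡ 62 (mod 79)
57^32 ≡ 52 (mod 79)
57^39 = 57^(32+4+2+1) ≡ 78 (mod 79).
Result is 78 ≡ −1, so (57/79) = −1.

-1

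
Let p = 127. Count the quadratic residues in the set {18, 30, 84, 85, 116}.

(18/127) = +1 → QR.
(30/127) = +1 → QR.
(84/127) = +1 → QR.
(85/127) = -1 → non-residue.
(116/127) = -1 → non-residue.
Total quadratic residues among the 5: 3.

3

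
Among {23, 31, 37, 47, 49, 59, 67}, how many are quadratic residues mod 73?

(23/73) = +1 → QR.
(31/73) = -1 → non-residue.
(37/73) = +1 → QR.
(47/73) = -1 → non-residue.
(49/73) = +1 → QR.
(59/73) = -1 → non-residue.
(67/73) = +1 → QR.
Total quadratic residues among the 7: 4.

4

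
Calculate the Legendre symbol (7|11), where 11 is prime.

Reciprocity: 7 ≡ 3 and 11 ≡ 3 (mod 4), so (7/11) = −(11/7).
Reduce top mod 7: now compute (4/7).
Pull out 2^2: since 7 ≡ 7 (mod 8), (2/7) = +1, so (2/7)^2 = +1.
Reached (1/7) = 1. Collecting the sign flips along the way, the symbol is -1.

-1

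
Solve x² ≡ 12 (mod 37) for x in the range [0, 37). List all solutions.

37 ≡ 1 (mod 4), so we find a root by search.
Trying successive values, 7² = 49 ≡ 12 (mod 37). The other root is 37 − 7 = 30.

7, 30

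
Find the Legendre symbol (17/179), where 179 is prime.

1

Reciprocity: 17 ≡ 1 and 179 ≡ 3 (mod 4), so (17/179) = +(179/17).
Reduce top mod 17: now compute (9/17).
Reciprocity: 9 ≡ 1 and 17 ≡ 1 (mod 4), so (9/17) = +(17/9).
Reduce top mod 9: now compute (8/9).
Pull out 2^3: since 9 ≡ 1 (mod 8), (2/9) = +1, so (2/9)^3 = +1.
Reached (1/9) = 1. Collecting the sign flips along the way, the symbol is +1.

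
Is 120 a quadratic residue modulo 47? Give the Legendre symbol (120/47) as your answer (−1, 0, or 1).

First reduce: 120 ≡ 26 (mod 47).
Pull out 2: since 47 ≡ 7 (mod 8), (2/47) = +1.
Reciprocity: 13 ≡ 1 and 47 ≡ 3 (mod 4), so (13/47) = +(47/13).
Reduce top mod 13: now compute (8/13).
Pull out 2^3: since 13 ≡ 5 (mod 8), (2/13) = -1, so (2/13)^3 = -1.
Reached (1/13) = 1. Collecting the sign flips along the way, the symbol is -1.

-1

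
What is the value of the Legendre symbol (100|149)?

1

Pull out 2^2: since 149 ≡ 5 (mod 8), (2/149) = -1, so (2/149)^2 = +1.
Reciprocity: 25 ≡ 1 and 149 ≡ 1 (mod 4), so (25/149) = +(149/25).
Reduce top mod 25: now compute (24/25).
Pull out 2^3: since 25 ≡ 1 (mod 8), (2/25) = +1, so (2/25)^3 = +1.
Reciprocity: 3 ≡ 3 and 25 ≡ 1 (mod 4), so (3/25) = +(25/3).
Reduce top mod 3: now compute (1/3).
Reached (1/3) = 1. Collecting the sign flips along the way, the symbol is +1.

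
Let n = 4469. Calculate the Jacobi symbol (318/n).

1

Pull out 2: since 4469 ≡ 5 (mod 8), (2/4469) = -1.
Reciprocity: 159 ≡ 3 and 4469 ≡ 1 (mod 4), so (159/4469) = +(4469/159).
Reduce top mod 159: now compute (17/159).
Reciprocity: 17 ≡ 1 and 159 ≡ 3 (mod 4), so (17/159) = +(159/17).
Reduce top mod 17: now compute (6/17).
Pull out 2: since 17 ≡ 1 (mod 8), (2/17) = +1.
Reciprocity: 3 ≡ 3 and 17 ≡ 1 (mod 4), so (3/17) = +(17/3).
Reduce top mod 3: now compute (2/3).
Pull out 2: since 3 ≡ 3 (mod 8), (2/3) = -1.
Reached (1/3) = 1. Collecting the sign flips along the way, the symbol is +1.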